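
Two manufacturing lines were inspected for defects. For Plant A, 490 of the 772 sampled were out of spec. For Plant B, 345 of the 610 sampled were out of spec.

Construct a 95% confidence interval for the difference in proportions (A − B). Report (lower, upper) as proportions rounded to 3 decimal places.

Sample proportions: 490/772 = 0.6347, 345/610 = 0.5656.
Each SE is √(p̂(1−p̂)/n): √(0.6347·0.3653/772) = 0.01733 and √(0.5656·0.4344/610) = 0.02007.
SE(p̂₁ − p̂₂) = √(SE₁² + SE₂²) = √(0.0003003289 + 0.0004028049) = 0.02652, since the two samples are independent.
At 95% confidence z* = 1.960; margin = 1.960 × 0.02652 = 0.05198.
The difference is 0.6347 − 0.5656 = 0.0691, so the interval is 0.0691 ± 0.05198 = (0.017, 0.121).

(0.017, 0.121)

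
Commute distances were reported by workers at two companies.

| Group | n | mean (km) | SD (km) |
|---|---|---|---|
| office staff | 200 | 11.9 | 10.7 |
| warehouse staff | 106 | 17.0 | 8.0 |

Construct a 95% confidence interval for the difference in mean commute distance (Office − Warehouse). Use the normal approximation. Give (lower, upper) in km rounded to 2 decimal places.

Standard errors of each mean: 10.7/√200 = 0.7566 and 8.0/√106 = 0.7770.
SE(x̄₁ − x̄₂) = √(0.7566² + 0.7770²) = 1.0845 for independent samples with unequal variances.
With z* = 1.960, the margin is 1.960 × 1.0845 = 2.1256.
x̄₁ − x̄₂ = 11.9 − 17.0 = -5.1000; the interval is -5.1000 ± 2.1256 = (-7.23, -2.97).

(-7.23, -2.97)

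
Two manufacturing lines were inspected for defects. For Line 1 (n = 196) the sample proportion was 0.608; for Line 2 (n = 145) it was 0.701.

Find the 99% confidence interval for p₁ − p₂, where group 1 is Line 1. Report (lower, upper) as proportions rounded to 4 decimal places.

(-0.2259, 0.0399)

The two standard errors are √(0.6080×0.3920/196) = 0.03487 and √(0.7010×0.2990/145) = 0.03802.
Because the samples are independent, SE_diff = √(0.03487² + 0.03802²) = 0.05159.
Using z* = 2.576 for 99%, ME = 2.576 × 0.05159 = 0.13290.
p̂₁ − p̂₂ = -0.0930; interval -0.0930 ± 0.13290 gives (-0.2259, 0.0399).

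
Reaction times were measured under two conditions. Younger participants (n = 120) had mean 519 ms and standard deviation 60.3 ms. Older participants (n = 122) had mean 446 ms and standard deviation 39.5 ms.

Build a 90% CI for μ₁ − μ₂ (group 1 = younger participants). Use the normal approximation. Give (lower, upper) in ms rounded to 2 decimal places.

(62.20, 83.80)

Per-group SEs: s₁/√n₁ = 60.3/√120 = 5.5046, s₂/√n₂ = 39.5/√122 = 3.5762.
Unpooled SE of the difference: √(30.30062116 + 12.78920644) = 6.5643.
Margin of error = z* · SE = 1.645 × 6.5643 = 10.7983.
x̄₁ − x̄₂ = 519 − 446 = 73.0000.
CI: 73.0000 ± 10.7983 = (62.20, 83.80).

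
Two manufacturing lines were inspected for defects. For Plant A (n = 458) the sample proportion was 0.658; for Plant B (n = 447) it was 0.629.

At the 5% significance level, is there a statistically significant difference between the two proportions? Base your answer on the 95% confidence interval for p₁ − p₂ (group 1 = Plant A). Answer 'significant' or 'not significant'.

not significant

SE₁ = √(p̂₁(1−p̂₁)/n₁) = √(0.6580·0.3420/458) = 0.02217; SE₂ = √(0.6290·0.3710/447) = 0.02285.
Independent samples: SE of the difference = √(SE₁² + SE₂²) = √(0.0004915089 + 0.0005221225) = 0.03184.
z* for 95% confidence is 1.960, so the margin of error is 1.960 × 0.03184 = 0.06241.
Point estimate p̂₁ − p̂₂ = 0.6580 − 0.6290 = 0.0290.
0.0290 ± 0.06241 → (-0.03341, 0.09141).
The interval (-0.03341, 0.09141) contains 0, so the difference is not significant.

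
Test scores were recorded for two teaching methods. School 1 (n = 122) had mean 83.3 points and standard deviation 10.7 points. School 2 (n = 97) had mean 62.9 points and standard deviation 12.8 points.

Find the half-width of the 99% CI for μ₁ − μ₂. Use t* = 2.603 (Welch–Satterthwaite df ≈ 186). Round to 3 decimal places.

4.219

SE₁ = s₁/√n₁ = 10.7/√122 = 0.9687; SE₂ = 12.8/√97 = 1.2996.
Independent samples, unequal variances: SE_diff = √(SE₁² + SE₂²) = √(0.93837969 + 1.68896016) = 1.6209.
t* = 2.603, so margin of error = 2.603 × 1.6209 = 4.2192.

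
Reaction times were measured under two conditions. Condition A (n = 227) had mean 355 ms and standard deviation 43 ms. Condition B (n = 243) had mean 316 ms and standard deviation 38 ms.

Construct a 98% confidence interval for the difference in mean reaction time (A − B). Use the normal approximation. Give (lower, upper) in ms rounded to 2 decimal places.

Per-group SEs: s₁/√n₁ = 43/√227 = 2.8540, s₂/√n₂ = 38/√243 = 2.4377.
Unpooled SE of the difference: √(8.145316 + 5.94238129) = 3.7534.
Margin of error = z* · SE = 2.326 × 3.7534 = 8.7304.
x̄₁ − x̄₂ = 355 − 316 = 39.0000.
CI: 39.0000 ± 8.7304 = (30.27, 47.73).

(30.27, 47.73)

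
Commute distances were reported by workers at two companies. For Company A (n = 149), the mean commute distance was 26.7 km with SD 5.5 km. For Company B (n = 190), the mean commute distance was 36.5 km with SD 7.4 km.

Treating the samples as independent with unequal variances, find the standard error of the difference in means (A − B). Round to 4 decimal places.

Standard errors of each mean: 5.5/√149 = 0.4506 and 7.4/√190 = 0.5369.
SE(x̄₁ − x̄₂) = √(0.4506² + 0.5369²) = 0.7009 for independent samples with unequal variances.

0.7009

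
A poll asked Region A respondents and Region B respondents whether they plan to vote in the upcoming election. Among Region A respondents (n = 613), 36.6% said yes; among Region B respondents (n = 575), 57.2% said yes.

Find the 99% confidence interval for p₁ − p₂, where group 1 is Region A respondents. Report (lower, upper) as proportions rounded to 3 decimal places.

Each SE is √(p̂(1−p̂)/n): √(0.3660·0.6340/613) = 0.01946 and √(0.5720·0.4280/575) = 0.02063.
SE(p̂₁ − p̂₂) = √(SE₁² + SE₂²) = √(0.0003786916 + 0.0004255969) = 0.02836, since the two samples are independent.
At 99% confidence z* = 2.576; margin = 2.576 × 0.02836 = 0.07306.
The difference is 0.3660 − 0.5720 = -0.2060, so the interval is -0.2060 ± 0.07306 = (-0.279, -0.133).

(-0.279, -0.133)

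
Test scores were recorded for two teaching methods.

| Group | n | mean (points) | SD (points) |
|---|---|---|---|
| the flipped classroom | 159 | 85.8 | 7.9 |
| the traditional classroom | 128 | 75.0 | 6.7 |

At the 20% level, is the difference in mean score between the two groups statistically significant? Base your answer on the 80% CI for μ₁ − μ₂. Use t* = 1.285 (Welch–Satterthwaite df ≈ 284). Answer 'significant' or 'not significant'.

Standard errors of each mean: 7.9/√159 = 0.6265 and 6.7/√128 = 0.5922.
SE(x̄₁ − x̄₂) = √(0.6265² + 0.5922²) = 0.8621 for independent samples with unequal variances.
With t* = 1.285, the margin is 1.285 × 0.8621 = 1.1078.
x̄₁ − x̄₂ = 85.8 − 75.0 = 10.8000; the interval is 10.8000 ± 1.1078 = (9.6922, 11.9078).
The interval (9.6922, 11.9078) does not contain 0, so the difference is significant.

significant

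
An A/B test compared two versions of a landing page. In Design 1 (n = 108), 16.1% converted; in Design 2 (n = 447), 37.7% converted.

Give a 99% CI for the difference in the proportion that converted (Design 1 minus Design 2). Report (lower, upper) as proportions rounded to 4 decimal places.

Each SE is √(p̂(1−p̂)/n): √(0.1610·0.8390/108) = 0.03537 and √(0.3770·0.6230/447) = 0.02292.
SE(p̂₁ − p̂₂) = √(SE₁² + SE₂²) = √(0.0012510369 + 0.0005253264) = 0.04215, since the two samples are independent.
At 99% confidence z* = 2.576; margin = 2.576 × 0.04215 = 0.10858.
The difference is 0.1610 − 0.3770 = -0.2160, so the interval is -0.2160 ± 0.10858 = (-0.3246, -0.1074).

(-0.3246, -0.1074)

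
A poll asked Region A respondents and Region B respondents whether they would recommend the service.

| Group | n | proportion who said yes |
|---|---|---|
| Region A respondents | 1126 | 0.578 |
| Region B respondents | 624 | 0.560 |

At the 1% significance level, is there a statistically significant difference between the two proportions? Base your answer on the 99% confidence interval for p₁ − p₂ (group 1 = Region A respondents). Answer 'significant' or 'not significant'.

Each SE is √(p̂(1−p̂)/n): √(0.5780·0.4220/1126) = 0.01472 and √(0.5600·0.4400/624) = 0.01987.
SE(p̂₁ − p̂₂) = √(SE₁² + SE₂²) = √(0.0002166784 + 0.0003948169) = 0.02473, since the two samples are independent.
At 99% confidence z* = 2.576; margin = 2.576 × 0.02473 = 0.06370.
The difference is 0.5780 − 0.5600 = 0.0180, so the interval is 0.0180 ± 0.06370 = (-0.04570, 0.08170).
The interval (-0.04570, 0.08170) contains 0, so the difference is not significant.

not significant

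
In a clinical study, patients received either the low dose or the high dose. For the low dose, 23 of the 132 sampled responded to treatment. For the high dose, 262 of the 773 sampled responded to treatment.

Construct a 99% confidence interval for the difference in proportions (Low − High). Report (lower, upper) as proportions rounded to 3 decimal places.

(-0.260, -0.069)

First, p̂₁ = 23/132 = 0.1742; p̂₂ = 262/773 = 0.3389.
The two standard errors are √(0.1742×0.8258/132) = 0.03301 and √(0.3389×0.6611/773) = 0.01702.
Because the samples are independent, SE_diff = √(0.03301² + 0.01702²) = 0.03714.
Using z* = 2.576 for 99%, ME = 2.576 × 0.03714 = 0.09567.
p̂₁ − p̂₂ = -0.1647; interval -0.1647 ± 0.09567 gives (-0.260, -0.069).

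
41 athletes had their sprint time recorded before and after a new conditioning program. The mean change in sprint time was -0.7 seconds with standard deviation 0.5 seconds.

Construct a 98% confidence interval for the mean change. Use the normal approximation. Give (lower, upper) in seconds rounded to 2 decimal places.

(-0.88, -0.52)

Paired design: SE = s_d/√n = 0.5/√41 = 0.0781.
z* = 2.326; margin of error = 2.326 × 0.0781 = 0.1817.
-0.7 ± 0.1817 → (-0.88, -0.52).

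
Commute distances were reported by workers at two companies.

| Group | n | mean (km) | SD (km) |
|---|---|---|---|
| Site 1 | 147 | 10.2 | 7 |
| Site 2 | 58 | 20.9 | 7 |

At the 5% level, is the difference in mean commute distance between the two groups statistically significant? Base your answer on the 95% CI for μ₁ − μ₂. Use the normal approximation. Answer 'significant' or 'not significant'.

Standard errors of each mean: 7/√147 = 0.5774 and 7/√58 = 0.9191.
SE(x̄₁ − x̄₂) = √(0.5774² + 0.9191²) = 1.0854 for independent samples with unequal variances.
With z* = 1.960, the margin is 1.960 × 1.0854 = 2.1274.
x̄₁ − x̄₂ = 10.2 − 20.9 = -10.7000; the interval is -10.7000 ± 2.1274 = (-12.8274, -8.5726).
The interval (-12.8274, -8.5726) does not contain 0, so the difference is significant.

significant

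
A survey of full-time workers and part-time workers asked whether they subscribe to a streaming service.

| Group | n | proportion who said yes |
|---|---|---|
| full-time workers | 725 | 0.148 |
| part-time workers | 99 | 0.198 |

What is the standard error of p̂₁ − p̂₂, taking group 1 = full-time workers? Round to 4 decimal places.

The two standard errors are √(0.1480×0.8520/725) = 0.01319 and √(0.1980×0.8020/99) = 0.04005.
Because the samples are independent, SE_diff = √(0.01319² + 0.04005²) = 0.04217.

0.0422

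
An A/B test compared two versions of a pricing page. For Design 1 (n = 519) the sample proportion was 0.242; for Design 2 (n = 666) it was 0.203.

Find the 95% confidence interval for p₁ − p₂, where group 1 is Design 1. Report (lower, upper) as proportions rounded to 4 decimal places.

(-0.0089, 0.0869)

SE₁ = √(p̂₁(1−p̂₁)/n₁) = √(0.2420·0.7580/519) = 0.01880; SE₂ = √(0.2030·0.7970/666) = 0.01559.
Independent samples: SE of the difference = √(SE₁² + SE₂²) = √(0.00035344 + 0.0002430481) = 0.02442.
z* for 95% confidence is 1.960, so the margin of error is 1.960 × 0.02442 = 0.04786.
Point estimate p̂₁ − p̂₂ = 0.2420 − 0.2030 = 0.0390.
0.0390 ± 0.04786 → (-0.0089, 0.0869).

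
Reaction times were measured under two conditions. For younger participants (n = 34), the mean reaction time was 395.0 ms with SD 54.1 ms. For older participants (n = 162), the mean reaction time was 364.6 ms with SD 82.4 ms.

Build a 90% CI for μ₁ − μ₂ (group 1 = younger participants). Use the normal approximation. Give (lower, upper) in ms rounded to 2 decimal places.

SE₁ = s₁/√n₁ = 54.1/√34 = 9.2781; SE₂ = 82.4/√162 = 6.4740.
Independent samples, unequal variances: SE_diff = √(SE₁² + SE₂²) = √(86.08313961 + 41.912676) = 11.3135.
z* = 1.645, so margin of error = 1.645 × 11.3135 = 18.6107.
Difference in means = 395.0 − 364.6 = 30.4000.
30.4000 ± 18.6107 → (11.79, 49.01).

(11.79, 49.01)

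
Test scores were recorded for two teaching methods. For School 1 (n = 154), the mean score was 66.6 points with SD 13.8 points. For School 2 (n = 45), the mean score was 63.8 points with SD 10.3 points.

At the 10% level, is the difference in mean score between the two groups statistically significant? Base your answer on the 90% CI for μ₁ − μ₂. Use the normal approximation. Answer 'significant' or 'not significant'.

SE₁ = s₁/√n₁ = 13.8/√154 = 1.1120; SE₂ = 10.3/√45 = 1.5354.
Independent samples, unequal variances: SE_diff = √(SE₁² + SE₂²) = √(1.236544 + 2.35745316) = 1.8958.
z* = 1.645, so margin of error = 1.645 × 1.8958 = 3.1186.
Difference in means = 66.6 − 63.8 = 2.8000.
2.8000 ± 3.1186 → (-0.3186, 5.9186).
The interval (-0.3186, 5.9186) contains 0, so the difference is not significant.

not significant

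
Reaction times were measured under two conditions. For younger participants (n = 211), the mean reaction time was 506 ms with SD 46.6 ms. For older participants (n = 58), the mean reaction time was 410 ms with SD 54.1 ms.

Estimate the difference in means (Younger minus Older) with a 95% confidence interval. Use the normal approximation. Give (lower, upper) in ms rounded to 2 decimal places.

SE₁ = s₁/√n₁ = 46.6/√211 = 3.2081; SE₂ = 54.1/√58 = 7.1037.
Independent samples, unequal variances: SE_diff = √(SE₁² + SE₂²) = √(10.29190561 + 50.46255369) = 7.7945.
z* = 1.960, so margin of error = 1.960 × 7.7945 = 15.2772.
Difference in means = 506 − 410 = 96.0000.
96.0000 ± 15.2772 → (80.72, 111.28).

(80.72, 111.28)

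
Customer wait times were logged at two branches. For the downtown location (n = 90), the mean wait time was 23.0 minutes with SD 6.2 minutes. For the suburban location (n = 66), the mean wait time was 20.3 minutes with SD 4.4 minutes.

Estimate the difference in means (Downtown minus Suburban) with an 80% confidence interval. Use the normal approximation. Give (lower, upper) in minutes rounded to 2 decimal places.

Standard errors of each mean: 6.2/√90 = 0.6535 and 4.4/√66 = 0.5416.
SE(x̄₁ − x̄₂) = √(0.6535² + 0.5416²) = 0.8488 for independent samples with unequal variances.
With z* = 1.282, the margin is 1.282 × 0.8488 = 1.0882.
x̄₁ − x̄₂ = 23.0 − 20.3 = 2.7000; the interval is 2.7000 ± 1.0882 = (1.61, 3.79).

(1.61, 3.79)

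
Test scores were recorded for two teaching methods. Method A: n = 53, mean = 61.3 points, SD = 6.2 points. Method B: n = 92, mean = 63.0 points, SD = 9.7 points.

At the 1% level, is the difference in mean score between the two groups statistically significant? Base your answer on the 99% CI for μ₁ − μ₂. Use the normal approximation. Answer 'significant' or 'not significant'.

not significant

Per-group SEs: s₁/√n₁ = 6.2/√53 = 0.8516, s₂/√n₂ = 9.7/√92 = 1.0113.
Unpooled SE of the difference: √(0.72522256 + 1.02272769) = 1.3221.
Margin of error = z* · SE = 2.576 × 1.3221 = 3.4057.
x̄₁ − x̄₂ = 61.3 − 63.0 = -1.7000.
CI: -1.7000 ± 3.4057 = (-5.1057, 1.7057).
The interval (-5.1057, 1.7057) contains 0, so the difference is not significant.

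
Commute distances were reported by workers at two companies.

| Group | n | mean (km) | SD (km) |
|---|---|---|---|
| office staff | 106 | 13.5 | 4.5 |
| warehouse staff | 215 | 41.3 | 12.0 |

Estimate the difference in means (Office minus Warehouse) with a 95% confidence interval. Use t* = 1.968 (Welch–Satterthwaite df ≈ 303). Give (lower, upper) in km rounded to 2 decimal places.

SE₁ = s₁/√n₁ = 4.5/√106 = 0.4371; SE₂ = 12.0/√215 = 0.8184.
Independent samples, unequal variances: SE_diff = √(SE₁² + SE₂²) = √(0.19105641 + 0.66977856) = 0.9278.
t* = 1.968, so margin of error = 1.968 × 0.9278 = 1.8259.
Difference in means = 13.5 − 41.3 = -27.8000.
-27.8000 ± 1.8259 → (-29.63, -25.97).

(-29.63, -25.97)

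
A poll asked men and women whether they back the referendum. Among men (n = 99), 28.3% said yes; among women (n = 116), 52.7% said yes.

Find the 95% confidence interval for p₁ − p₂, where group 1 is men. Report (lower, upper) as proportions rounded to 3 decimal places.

(-0.371, -0.117)

Each SE is √(p̂(1−p̂)/n): √(0.2830·0.7170/99) = 0.04527 and √(0.5270·0.4730/116) = 0.04636.
SE(p̂₁ − p̂₂) = √(SE₁² + SE₂²) = √(0.0020493729 + 0.0021492496) = 0.06480, since the two samples are independent.
At 95% confidence z* = 1.960; margin = 1.960 × 0.06480 = 0.12701.
The difference is 0.2830 − 0.5270 = -0.2440, so the interval is -0.2440 ± 0.12701 = (-0.371, -0.117).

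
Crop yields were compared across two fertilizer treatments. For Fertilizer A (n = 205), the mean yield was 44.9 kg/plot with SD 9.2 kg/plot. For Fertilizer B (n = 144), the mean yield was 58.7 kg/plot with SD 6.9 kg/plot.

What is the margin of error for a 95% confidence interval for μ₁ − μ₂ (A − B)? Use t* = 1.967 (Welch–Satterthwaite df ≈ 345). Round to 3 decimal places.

1.696

Per-group SEs: s₁/√n₁ = 9.2/√205 = 0.6426, s₂/√n₂ = 6.9/√144 = 0.5750.
Unpooled SE of the difference: √(0.41293476 + 0.330625) = 0.8623.
Margin of error = t* · SE = 1.967 × 0.8623 = 1.6961.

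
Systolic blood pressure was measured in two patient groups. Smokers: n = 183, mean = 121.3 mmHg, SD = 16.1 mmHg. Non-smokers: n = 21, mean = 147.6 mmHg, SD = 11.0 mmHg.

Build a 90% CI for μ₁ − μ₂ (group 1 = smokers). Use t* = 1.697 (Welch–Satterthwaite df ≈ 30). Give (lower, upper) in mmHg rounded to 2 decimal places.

(-30.85, -21.75)

Standard errors of each mean: 16.1/√183 = 1.1901 and 11.0/√21 = 2.4004.
SE(x̄₁ − x̄₂) = √(1.1901² + 2.4004²) = 2.6792 for independent samples with unequal variances.
With t* = 1.697, the margin is 1.697 × 2.6792 = 4.5466.
x̄₁ − x̄₂ = 121.3 − 147.6 = -26.3000; the interval is -26.3000 ± 4.5466 = (-30.85, -21.75).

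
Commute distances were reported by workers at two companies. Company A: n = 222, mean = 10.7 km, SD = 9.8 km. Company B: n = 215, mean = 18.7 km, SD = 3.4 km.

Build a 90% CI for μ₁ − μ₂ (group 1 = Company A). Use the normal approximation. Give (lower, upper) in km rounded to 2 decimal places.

Standard errors of each mean: 9.8/√222 = 0.6577 and 3.4/√215 = 0.2319.
SE(x̄₁ − x̄₂) = √(0.6577² + 0.2319²) = 0.6974 for independent samples with unequal variances.
With z* = 1.645, the margin is 1.645 × 0.6974 = 1.1472.
x̄₁ − x̄₂ = 10.7 − 18.7 = -8.0000; the interval is -8.0000 ± 1.1472 = (-9.15, -6.85).

(-9.15, -6.85)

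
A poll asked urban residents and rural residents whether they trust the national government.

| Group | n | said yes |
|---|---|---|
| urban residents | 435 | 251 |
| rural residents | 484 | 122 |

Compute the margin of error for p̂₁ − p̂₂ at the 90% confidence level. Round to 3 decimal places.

First, p̂₁ = 251/435 = 0.5770; p̂₂ = 122/484 = 0.2521.
The two standard errors are √(0.5770×0.4230/435) = 0.02369 and √(0.2521×0.7479/484) = 0.01974.
Because the samples are independent, SE_diff = √(0.02369² + 0.01974²) = 0.03084.
Using z* = 1.645 for 90%, ME = 1.645 × 0.03084 = 0.05073.

0.051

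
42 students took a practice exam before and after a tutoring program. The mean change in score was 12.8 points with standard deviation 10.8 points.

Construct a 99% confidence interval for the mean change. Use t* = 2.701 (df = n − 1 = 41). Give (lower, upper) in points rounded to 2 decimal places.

This is a matched-pairs design, so SE = s_d/√n = 10.8/√42 = 1.6665.
Margin = 2.701 × 1.6665 = 4.5012; the interval is 12.8 ± 4.5012 = (8.30, 17.30).

(8.30, 17.30)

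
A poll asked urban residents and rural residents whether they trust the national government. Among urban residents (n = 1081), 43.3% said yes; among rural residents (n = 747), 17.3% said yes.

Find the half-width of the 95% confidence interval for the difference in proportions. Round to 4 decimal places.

SE₁ = √(p̂₁(1−p̂₁)/n₁) = √(0.4330·0.5670/1081) = 0.01507; SE₂ = √(0.1730·0.8270/747) = 0.01384.
Independent samples: SE of the difference = √(SE₁² + SE₂²) = √(0.0002271049 + 0.0001915456) = 0.02046.
z* for 95% confidence is 1.960, so the margin of error is 1.960 × 0.02046 = 0.04010.

0.0401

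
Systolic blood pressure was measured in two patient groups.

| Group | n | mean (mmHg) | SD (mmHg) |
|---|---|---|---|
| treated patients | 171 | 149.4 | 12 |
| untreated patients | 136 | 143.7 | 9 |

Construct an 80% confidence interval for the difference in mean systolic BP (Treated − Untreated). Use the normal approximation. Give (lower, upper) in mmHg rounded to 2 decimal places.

(4.16, 7.24)

Per-group SEs: s₁/√n₁ = 12/√171 = 0.9177, s₂/√n₂ = 9/√136 = 0.7717.
Unpooled SE of the difference: √(0.84217329 + 0.59552089) = 1.1990.
Margin of error = z* · SE = 1.282 × 1.1990 = 1.5371.
x̄₁ − x̄₂ = 149.4 − 143.7 = 5.7000.
CI: 5.7000 ± 1.5371 = (4.16, 7.24).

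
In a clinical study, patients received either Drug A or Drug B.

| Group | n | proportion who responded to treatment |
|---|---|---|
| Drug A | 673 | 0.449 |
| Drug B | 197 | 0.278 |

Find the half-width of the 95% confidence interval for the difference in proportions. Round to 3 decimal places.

0.073

The two standard errors are √(0.4490×0.5510/673) = 0.01917 and √(0.2780×0.7220/197) = 0.03192.
Because the samples are independent, SE_diff = √(0.01917² + 0.03192²) = 0.03723.
Using z* = 1.960 for 95%, ME = 1.960 × 0.03723 = 0.07297.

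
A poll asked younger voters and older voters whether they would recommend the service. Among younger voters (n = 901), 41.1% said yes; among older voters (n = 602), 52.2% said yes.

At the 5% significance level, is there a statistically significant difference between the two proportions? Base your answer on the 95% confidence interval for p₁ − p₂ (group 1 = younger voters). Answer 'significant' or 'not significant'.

significant

The two standard errors are √(0.4110×0.5890/901) = 0.01639 and √(0.5220×0.4780/602) = 0.02036.
Because the samples are independent, SE_diff = √(0.01639² + 0.02036²) = 0.02614.
Using z* = 1.960 for 95%, ME = 1.960 × 0.02614 = 0.05123.
p̂₁ − p̂₂ = -0.1110; interval -0.1110 ± 0.05123 gives (-0.16223, -0.05977).
The interval (-0.16223, -0.05977) does not contain 0, so the difference is significant.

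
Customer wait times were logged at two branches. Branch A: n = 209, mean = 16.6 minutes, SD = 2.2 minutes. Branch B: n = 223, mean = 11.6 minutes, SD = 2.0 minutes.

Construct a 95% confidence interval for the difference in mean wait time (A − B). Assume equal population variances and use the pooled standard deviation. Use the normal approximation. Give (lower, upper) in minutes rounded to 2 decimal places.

(4.60, 5.40)

s_p = √[((n₁−1)s₁² + (n₂−1)s₂²)/(n₁+n₂−2)] = √[(208·2.2² + 222·2.0²)/430] = 2.0991.
SE = 2.0991·√(1/209 + 1/223) = 0.2021.
With z* = 1.960, margin = 1.960 × 0.2021 = 0.3961.
x̄₁ − x̄₂ = 16.6 − 11.6 = 5.0000; interval 5.0000 ± 0.3961 = (4.60, 5.40).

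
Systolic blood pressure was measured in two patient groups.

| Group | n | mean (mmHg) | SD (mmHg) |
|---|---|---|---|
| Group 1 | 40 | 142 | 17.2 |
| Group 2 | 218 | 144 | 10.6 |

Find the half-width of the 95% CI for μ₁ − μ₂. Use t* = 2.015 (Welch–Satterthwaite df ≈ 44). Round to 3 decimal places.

5.668

Per-group SEs: s₁/√n₁ = 17.2/√40 = 2.7196, s₂/√n₂ = 10.6/√218 = 0.7179.
Unpooled SE of the difference: √(7.39622416 + 0.51538041) = 2.8128.
Margin of error = t* · SE = 2.015 × 2.8128 = 5.6678.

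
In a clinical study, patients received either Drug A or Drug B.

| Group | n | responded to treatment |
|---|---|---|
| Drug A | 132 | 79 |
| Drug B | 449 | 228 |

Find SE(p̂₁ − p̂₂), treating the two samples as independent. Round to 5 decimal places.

Sample proportions: 79/132 = 0.5985, 228/449 = 0.5078.
Each SE is √(p̂(1−p̂)/n): √(0.5985·0.4015/132) = 0.04267 and √(0.5078·0.4922/449) = 0.02359.
SE(p̂₁ − p̂₂) = √(SE₁² + SE₂²) = √(0.0018207289 + 0.0005564881) = 0.04876, since the two samples are independent.

0.04876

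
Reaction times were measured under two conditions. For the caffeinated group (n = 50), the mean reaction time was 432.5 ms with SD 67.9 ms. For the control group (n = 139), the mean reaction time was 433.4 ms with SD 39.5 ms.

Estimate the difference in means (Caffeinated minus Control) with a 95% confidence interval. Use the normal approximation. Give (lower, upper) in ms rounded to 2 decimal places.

Per-group SEs: s₁/√n₁ = 67.9/√50 = 9.6025, s₂/√n₂ = 39.5/√139 = 3.3503.
Unpooled SE of the difference: √(92.20800625 + 11.22451009) = 10.1702.
Margin of error = z* · SE = 1.960 × 10.1702 = 19.9336.
x̄₁ − x̄₂ = 432.5 − 433.4 = -0.9000.
CI: -0.9000 ± 19.9336 = (-20.83, 19.03).

(-20.83, 19.03)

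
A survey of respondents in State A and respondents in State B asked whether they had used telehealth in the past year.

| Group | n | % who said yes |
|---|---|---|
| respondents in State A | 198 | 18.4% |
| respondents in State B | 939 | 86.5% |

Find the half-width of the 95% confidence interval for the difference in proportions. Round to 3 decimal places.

0.058

Each SE is √(p̂(1−p̂)/n): √(0.1840·0.8160/198) = 0.02754 and √(0.8650·0.1350/939) = 0.01115.
SE(p̂₁ − p̂₂) = √(SE₁² + SE₂²) = √(0.0007584516 + 0.0001243225) = 0.02971, since the two samples are independent.
At 95% confidence z* = 1.960; margin = 1.960 × 0.02971 = 0.05823.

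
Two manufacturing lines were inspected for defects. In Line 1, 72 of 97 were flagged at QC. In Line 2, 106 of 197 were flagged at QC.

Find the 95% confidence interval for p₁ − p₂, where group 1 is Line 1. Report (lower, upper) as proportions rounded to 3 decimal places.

First, p̂₁ = 72/97 = 0.7423; p̂₂ = 106/197 = 0.5381.
The two standard errors are √(0.7423×0.2577/97) = 0.04441 and √(0.5381×0.4619/197) = 0.03552.
Because the samples are independent, SE_diff = √(0.04441² + 0.03552²) = 0.05687.
Using z* = 1.960 for 95%, ME = 1.960 × 0.05687 = 0.11147.
p̂₁ − p̂₂ = 0.2042; interval 0.2042 ± 0.11147 gives (0.093, 0.316).

(0.093, 0.316)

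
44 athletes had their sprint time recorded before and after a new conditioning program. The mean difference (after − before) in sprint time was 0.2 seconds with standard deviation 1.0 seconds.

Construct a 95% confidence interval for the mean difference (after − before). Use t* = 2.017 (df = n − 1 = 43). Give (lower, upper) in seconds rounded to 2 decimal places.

(-0.10, 0.50)

This is a matched-pairs design, so SE = s_d/√n = 1.0/√44 = 0.1508.
Margin = 2.017 × 0.1508 = 0.3042; the interval is 0.2 ± 0.3042 = (-0.10, 0.50).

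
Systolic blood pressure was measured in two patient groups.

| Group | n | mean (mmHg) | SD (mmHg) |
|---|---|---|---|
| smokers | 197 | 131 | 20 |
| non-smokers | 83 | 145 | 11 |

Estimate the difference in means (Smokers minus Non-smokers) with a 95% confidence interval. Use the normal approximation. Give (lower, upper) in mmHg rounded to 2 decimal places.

SE₁ = s₁/√n₁ = 20/√197 = 1.4249; SE₂ = 11/√83 = 1.2074.
Independent samples, unequal variances: SE_diff = √(SE₁² + SE₂²) = √(2.03034001 + 1.45781476) = 1.8677.
z* = 1.960, so margin of error = 1.960 × 1.8677 = 3.6607.
Difference in means = 131 − 145 = -14.0000.
-14.0000 ± 3.6607 → (-17.66, -10.34).

(-17.66, -10.34)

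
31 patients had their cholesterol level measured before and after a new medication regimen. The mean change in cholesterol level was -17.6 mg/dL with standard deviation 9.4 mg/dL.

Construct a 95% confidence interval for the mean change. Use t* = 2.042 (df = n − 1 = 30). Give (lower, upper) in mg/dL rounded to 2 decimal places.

This is a matched-pairs design, so SE = s_d/√n = 9.4/√31 = 1.6883.
Margin = 2.042 × 1.6883 = 3.4475; the interval is -17.6 ± 3.4475 = (-21.05, -14.15).

(-21.05, -14.15)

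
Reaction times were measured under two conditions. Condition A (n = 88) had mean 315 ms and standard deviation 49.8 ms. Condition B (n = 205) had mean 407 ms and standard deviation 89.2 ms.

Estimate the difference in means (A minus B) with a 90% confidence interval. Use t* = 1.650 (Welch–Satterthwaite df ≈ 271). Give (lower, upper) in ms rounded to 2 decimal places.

(-105.51, -78.49)

SE₁ = s₁/√n₁ = 49.8/√88 = 5.3087; SE₂ = 89.2/√205 = 6.2300.
Independent samples, unequal variances: SE_diff = √(SE₁² + SE₂²) = √(28.18229569 + 38.8129) = 8.1851.
t* = 1.650, so margin of error = 1.650 × 8.1851 = 13.5054.
Difference in means = 315 − 407 = -92.0000.
-92.0000 ± 13.5054 → (-105.51, -78.49).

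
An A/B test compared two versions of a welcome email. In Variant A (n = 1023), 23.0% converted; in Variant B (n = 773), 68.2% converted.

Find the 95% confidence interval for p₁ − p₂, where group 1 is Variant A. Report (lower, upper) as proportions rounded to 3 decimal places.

Each SE is √(p̂(1−p̂)/n): √(0.2300·0.7700/1023) = 0.01316 and √(0.6820·0.3180/773) = 0.01675.
SE(p̂₁ − p̂₂) = √(SE₁² + SE₂²) = √(0.0001731856 + 0.0002805625) = 0.02130, since the two samples are independent.
At 95% confidence z* = 1.960; margin = 1.960 × 0.02130 = 0.04175.
The difference is 0.2300 − 0.6820 = -0.4520, so the interval is -0.4520 ± 0.04175 = (-0.494, -0.410).

(-0.494, -0.410)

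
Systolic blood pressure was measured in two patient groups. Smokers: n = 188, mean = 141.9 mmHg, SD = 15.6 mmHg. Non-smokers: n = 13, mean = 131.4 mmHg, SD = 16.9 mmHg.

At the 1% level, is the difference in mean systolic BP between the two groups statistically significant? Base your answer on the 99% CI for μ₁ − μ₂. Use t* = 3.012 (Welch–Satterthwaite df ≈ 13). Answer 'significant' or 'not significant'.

SE₁ = s₁/√n₁ = 15.6/√188 = 1.1377; SE₂ = 16.9/√13 = 4.6872.
Independent samples, unequal variances: SE_diff = √(SE₁² + SE₂²) = √(1.29436129 + 21.96984384) = 4.8233.
t* = 3.012, so margin of error = 3.012 × 4.8233 = 14.5278.
Difference in means = 141.9 − 131.4 = 10.5000.
10.5000 ± 14.5278 → (-4.0278, 25.0278).
The interval (-4.0278, 25.0278) contains 0, so the difference is not significant.

not significant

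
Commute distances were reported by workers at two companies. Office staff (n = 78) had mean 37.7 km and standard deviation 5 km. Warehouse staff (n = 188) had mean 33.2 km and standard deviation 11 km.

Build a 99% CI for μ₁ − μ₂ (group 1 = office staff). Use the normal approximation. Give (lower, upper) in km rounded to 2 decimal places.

(1.97, 7.03)

Per-group SEs: s₁/√n₁ = 5/√78 = 0.5661, s₂/√n₂ = 11/√188 = 0.8023.
Unpooled SE of the difference: √(0.32046921 + 0.64368529) = 0.9819.
Margin of error = z* · SE = 2.576 × 0.9819 = 2.5294.
x̄₁ − x̄₂ = 37.7 − 33.2 = 4.5000.
CI: 4.5000 ± 2.5294 = (1.97, 7.03).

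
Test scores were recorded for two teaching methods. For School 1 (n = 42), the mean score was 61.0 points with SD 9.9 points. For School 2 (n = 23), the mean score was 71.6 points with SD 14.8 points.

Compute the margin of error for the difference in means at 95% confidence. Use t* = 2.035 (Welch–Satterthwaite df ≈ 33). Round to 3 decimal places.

7.007

Standard errors of each mean: 9.9/√42 = 1.5276 and 14.8/√23 = 3.0860.
SE(x̄₁ − x̄₂) = √(1.5276² + 3.0860²) = 3.4434 for independent samples with unequal variances.
With t* = 2.035, the margin is 2.035 × 3.4434 = 7.0073.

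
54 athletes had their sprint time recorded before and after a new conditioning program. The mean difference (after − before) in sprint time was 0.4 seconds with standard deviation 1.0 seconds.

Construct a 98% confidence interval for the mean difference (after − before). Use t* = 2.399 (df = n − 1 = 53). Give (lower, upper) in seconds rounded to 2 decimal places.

(0.07, 0.73)

Paired design: SE = s_d/√n = 1.0/√54 = 0.1361.
t* = 2.399; margin of error = 2.399 × 0.1361 = 0.3265.
0.4 ± 0.3265 → (0.07, 0.73).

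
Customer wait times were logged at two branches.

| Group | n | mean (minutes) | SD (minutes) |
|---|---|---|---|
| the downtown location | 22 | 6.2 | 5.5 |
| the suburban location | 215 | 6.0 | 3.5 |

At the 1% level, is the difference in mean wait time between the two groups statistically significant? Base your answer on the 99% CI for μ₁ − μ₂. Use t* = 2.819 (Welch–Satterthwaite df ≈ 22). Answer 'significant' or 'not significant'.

SE₁ = s₁/√n₁ = 5.5/√22 = 1.1726; SE₂ = 3.5/√215 = 0.2387.
Independent samples, unequal variances: SE_diff = √(SE₁² + SE₂²) = √(1.37499076 + 0.05697769) = 1.1966.
t* = 2.819, so margin of error = 2.819 × 1.1966 = 3.3732.
Difference in means = 6.2 − 6.0 = 0.2000.
0.2000 ± 3.3732 → (-3.1732, 3.5732).
The interval (-3.1732, 3.5732) contains 0, so the difference is not significant.

not significant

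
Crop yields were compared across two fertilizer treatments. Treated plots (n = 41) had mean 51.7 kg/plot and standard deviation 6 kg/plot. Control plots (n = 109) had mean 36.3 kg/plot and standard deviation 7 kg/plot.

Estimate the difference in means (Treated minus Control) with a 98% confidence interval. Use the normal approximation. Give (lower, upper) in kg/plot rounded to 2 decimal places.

(12.72, 18.08)

Per-group SEs: s₁/√n₁ = 6/√41 = 0.9370, s₂/√n₂ = 7/√109 = 0.6705.
Unpooled SE of the difference: √(0.877969 + 0.44957025) = 1.1522.
Margin of error = z* · SE = 2.326 × 1.1522 = 2.6800.
x̄₁ − x̄₂ = 51.7 − 36.3 = 15.4000.
CI: 15.4000 ± 2.6800 = (12.72, 18.08).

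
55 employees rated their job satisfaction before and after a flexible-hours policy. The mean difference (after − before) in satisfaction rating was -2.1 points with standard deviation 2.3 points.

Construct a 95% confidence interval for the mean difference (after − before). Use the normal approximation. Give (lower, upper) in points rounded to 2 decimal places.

This is a matched-pairs design, so SE = s_d/√n = 2.3/√55 = 0.3101.
Margin = 1.960 × 0.3101 = 0.6078; the interval is -2.1 ± 0.6078 = (-2.71, -1.49).

(-2.71, -1.49)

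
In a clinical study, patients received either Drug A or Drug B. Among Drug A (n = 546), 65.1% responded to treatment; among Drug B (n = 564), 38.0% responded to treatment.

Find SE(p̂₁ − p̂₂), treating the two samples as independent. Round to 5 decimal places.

0.02888

SE₁ = √(p̂₁(1−p̂₁)/n₁) = √(0.6510·0.3490/546) = 0.02040; SE₂ = √(0.3800·0.6200/564) = 0.02044.
Independent samples: SE of the difference = √(SE₁² + SE₂²) = √(0.00041616 + 0.0004177936) = 0.02888.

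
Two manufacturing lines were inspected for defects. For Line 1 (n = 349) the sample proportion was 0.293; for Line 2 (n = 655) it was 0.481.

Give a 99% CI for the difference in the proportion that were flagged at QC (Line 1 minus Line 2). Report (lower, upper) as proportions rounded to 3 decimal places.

(-0.268, -0.108)

Each SE is √(p̂(1−p̂)/n): √(0.2930·0.7070/349) = 0.02436 and √(0.4810·0.5190/655) = 0.01952.
SE(p̂₁ − p̂₂) = √(SE₁² + SE₂²) = √(0.0005934096 + 0.0003810304) = 0.03122, since the two samples are independent.
At 99% confidence z* = 2.576; margin = 2.576 × 0.03122 = 0.08042.
The difference is 0.2930 − 0.4810 = -0.1880, so the interval is -0.1880 ± 0.08042 = (-0.268, -0.108).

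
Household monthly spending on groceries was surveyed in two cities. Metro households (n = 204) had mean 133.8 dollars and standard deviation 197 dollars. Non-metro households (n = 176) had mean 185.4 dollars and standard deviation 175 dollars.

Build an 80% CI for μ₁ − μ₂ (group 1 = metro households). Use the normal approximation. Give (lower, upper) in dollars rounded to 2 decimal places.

Per-group SEs: s₁/√n₁ = 197/√204 = 13.7928, s₂/√n₂ = 175/√176 = 13.1911.
Unpooled SE of the difference: √(190.24133184 + 174.00511921) = 19.0852.
Margin of error = z* · SE = 1.282 × 19.0852 = 24.4672.
x̄₁ − x̄₂ = 133.8 − 185.4 = -51.6000.
CI: -51.6000 ± 24.4672 = (-76.07, -27.13).

(-76.07, -27.13)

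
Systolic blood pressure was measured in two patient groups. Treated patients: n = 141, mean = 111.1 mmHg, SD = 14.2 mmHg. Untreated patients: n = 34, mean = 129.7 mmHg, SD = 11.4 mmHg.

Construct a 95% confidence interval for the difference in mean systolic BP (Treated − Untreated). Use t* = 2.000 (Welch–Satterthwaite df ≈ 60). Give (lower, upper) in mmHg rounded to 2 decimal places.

(-23.18, -14.02)

Standard errors of each mean: 14.2/√141 = 1.1959 and 11.4/√34 = 1.9551.
SE(x̄₁ − x̄₂) = √(1.1959² + 1.9551²) = 2.2919 for independent samples with unequal variances.
With t* = 2.000, the margin is 2.000 × 2.2919 = 4.5838.
x̄₁ − x̄₂ = 111.1 − 129.7 = -18.6000; the interval is -18.6000 ± 4.5838 = (-23.18, -14.02).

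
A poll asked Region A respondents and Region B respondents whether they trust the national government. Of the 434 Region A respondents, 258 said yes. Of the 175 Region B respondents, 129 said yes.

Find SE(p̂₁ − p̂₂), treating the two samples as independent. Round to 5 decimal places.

0.04078

p̂₁ = 258/434 = 0.5945 and p̂₂ = 129/175 = 0.7371.
SE₁ = √(p̂₁(1−p̂₁)/n₁) = √(0.5945·0.4055/434) = 0.02357; SE₂ = √(0.7371·0.2629/175) = 0.03328.
Independent samples: SE of the difference = √(SE₁² + SE₂²) = √(0.0005555449 + 0.0011075584) = 0.04078.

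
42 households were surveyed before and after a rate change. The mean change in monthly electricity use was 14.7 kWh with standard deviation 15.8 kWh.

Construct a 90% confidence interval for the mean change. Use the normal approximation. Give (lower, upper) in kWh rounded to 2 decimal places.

(10.69, 18.71)

Paired design: SE = s_d/√n = 15.8/√42 = 2.4380.
z* = 1.645; margin of error = 1.645 × 2.4380 = 4.0105.
14.7 ± 4.0105 → (10.69, 18.71).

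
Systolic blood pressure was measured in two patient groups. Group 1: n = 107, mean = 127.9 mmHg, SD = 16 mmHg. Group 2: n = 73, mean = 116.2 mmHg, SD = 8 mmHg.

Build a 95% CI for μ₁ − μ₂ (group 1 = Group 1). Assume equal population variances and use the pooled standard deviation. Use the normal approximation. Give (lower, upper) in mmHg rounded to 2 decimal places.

(7.73, 15.67)

Pooled variance s_p² = [106·16² + 72·8²] / (107+73−2) = 178.3371, so s_p = 13.3543.
SE_diff = s_p·√(1/n₁ + 1/n₂) = 13.3543·√(1/107 + 1/73) = 2.0272.
z* = 1.960; margin = 1.960 × 2.0272 = 3.9733.
Difference = 127.9 − 116.2 = 11.7000.
11.7000 ± 3.9733 → (7.73, 15.67).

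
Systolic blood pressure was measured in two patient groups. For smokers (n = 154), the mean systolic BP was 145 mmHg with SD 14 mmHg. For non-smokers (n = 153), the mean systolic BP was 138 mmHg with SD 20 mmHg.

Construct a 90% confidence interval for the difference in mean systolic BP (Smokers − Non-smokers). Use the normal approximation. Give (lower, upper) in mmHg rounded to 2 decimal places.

(3.76, 10.24)

Standard errors of each mean: 14/√154 = 1.1282 and 20/√153 = 1.6169.
SE(x̄₁ − x̄₂) = √(1.1282² + 1.6169²) = 1.9716 for independent samples with unequal variances.
With z* = 1.645, the margin is 1.645 × 1.9716 = 3.2433.
x̄₁ − x̄₂ = 145 − 138 = 7.0000; the interval is 7.0000 ± 3.2433 = (3.76, 10.24).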